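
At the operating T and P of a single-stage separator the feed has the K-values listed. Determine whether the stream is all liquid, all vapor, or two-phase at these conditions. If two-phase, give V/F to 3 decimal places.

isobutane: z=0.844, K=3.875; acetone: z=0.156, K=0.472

ΣzᵢKᵢ = 3.344; Σzᵢ/Kᵢ = 0.548.
Since Σzᵢ/Kᵢ < 1 the mixture is above its dew point — single vapor phase.

all vapor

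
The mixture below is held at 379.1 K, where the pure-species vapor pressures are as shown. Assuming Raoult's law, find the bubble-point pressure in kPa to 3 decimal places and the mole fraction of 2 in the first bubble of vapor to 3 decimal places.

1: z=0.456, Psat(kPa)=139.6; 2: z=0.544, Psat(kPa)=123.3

Pbub = 130.733 kPa, y_2 = 0.513

At the bubble point ψ → 0, so ΣzᵢKᵢ = 1 with Kᵢ = Pᵢˢᵃᵗ/P ⇒ P = ΣzᵢPᵢˢᵃᵗ.
P = 0.456·139.6 + 0.544·123.3 = 130.733 kPa
yᵢ = zᵢPᵢˢᵃᵗ/P ⇒ y_2 = 0.544·123.3/130.733 = 0.513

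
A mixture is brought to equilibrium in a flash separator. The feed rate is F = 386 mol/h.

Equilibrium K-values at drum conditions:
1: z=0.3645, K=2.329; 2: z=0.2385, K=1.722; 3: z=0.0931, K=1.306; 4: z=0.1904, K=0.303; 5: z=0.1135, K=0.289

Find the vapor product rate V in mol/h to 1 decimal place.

Let ψ = V/F and solve Σ zᵢ(Kᵢ−1)/(1+ψ(Kᵢ−1)) = 0.
Check two-phase: ΣzᵢKᵢ = 1.4717 > 1 and Σzᵢ/Kᵢ = 1.3874 > 1, so g(0) = 0.4717 > 0 and g(1) = -0.3874 < 0.
Iterate (Newton) starting at ψ = 0.65:
  ψ = 0.6500: g = 0.00819, g' = -0.7565 → ψ = 0.6608
  ψ = 0.6608: g = -0.00006, g' = -0.7676 → ψ = 0.6607
Converged at ψ = 0.6607.
Then V = ψ·F = 0.6607·386 = 255.0 mol/h and L = F − V = 131.0 mol/h.

V = 255.0 mol/h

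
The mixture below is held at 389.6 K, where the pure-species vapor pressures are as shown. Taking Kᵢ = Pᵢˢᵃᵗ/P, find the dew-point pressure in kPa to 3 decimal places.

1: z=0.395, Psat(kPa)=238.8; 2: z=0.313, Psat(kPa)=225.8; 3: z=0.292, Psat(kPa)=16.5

At the dew point ψ → 1, so Σzᵢ/Kᵢ = 1 with Kᵢ = Pᵢˢᵃᵗ/P ⇒ 1/P = Σzᵢ/Pᵢˢᵃᵗ.
1/P = 0.395/238.8 + 0.313/225.8 + 0.292/16.5 = 0.020737 ⇒ P = 48.222 kPa

Pdew = 48.222 kPa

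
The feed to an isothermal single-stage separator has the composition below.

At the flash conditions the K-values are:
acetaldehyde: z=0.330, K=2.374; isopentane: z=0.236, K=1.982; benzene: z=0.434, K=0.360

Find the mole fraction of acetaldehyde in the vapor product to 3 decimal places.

y_acetaldehyde = 0.456

Rachford–Rice: g(V/F) = Σ zᵢ(Kᵢ−1)/(1+V/F(Kᵢ−1)) = 0.
Check two-phase: ΣzᵢKᵢ = 1.407 > 1 and Σzᵢ/Kᵢ = 1.464 > 1, so g(0) = 0.407 > 0 and g(1) = -0.464 < 0.
Newton iteration, V/F⁰ = 0.31:
  V/F = 0.310: g = 0.1491, g' = -0.717 → V/F = 0.518
  V/F = 0.518: g = 0.0029, g' = -0.710 → V/F = 0.522
Converged at V/F = 0.522.
Compositions from xᵢ = zᵢ/(1+V/F(Kᵢ−1)), yᵢ = Kᵢxᵢ:
  acetaldehyde: x = 0.192, y = 0.456
  isopentane: x = 0.156, y = 0.309
  benzene: x = 0.652, y = 0.235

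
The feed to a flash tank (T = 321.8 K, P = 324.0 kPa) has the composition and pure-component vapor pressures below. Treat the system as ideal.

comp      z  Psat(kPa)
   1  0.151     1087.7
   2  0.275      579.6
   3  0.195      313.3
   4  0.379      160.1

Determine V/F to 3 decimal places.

Raoult's law: Kᵢ = Pᵢˢᵃᵗ/P = Pᵢˢᵃᵗ/324.0.
  K_1 = 1087.7/324.0 = 3.35710, K_2 = 579.6/324.0 = 1.78889, K_3 = 313.3/324.0 = 0.96698, K_4 = 160.1/324.0 = 0.49414
Newton–Raphson from V/F = 0.5:
  V/F = 0.500: g = 0.0558, g' = -0.439 → V/F = 0.627
  V/F = 0.627: g = 0.0014, g' = -0.421 → V/F = 0.630
Converged at V/F = 0.630.

V/F = 0.630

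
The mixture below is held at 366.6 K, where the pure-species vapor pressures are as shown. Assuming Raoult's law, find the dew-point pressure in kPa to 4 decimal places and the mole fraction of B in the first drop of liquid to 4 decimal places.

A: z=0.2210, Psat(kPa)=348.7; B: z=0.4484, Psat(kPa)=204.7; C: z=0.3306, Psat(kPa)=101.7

At the dew point ψ → 1, so Σzᵢ/Kᵢ = 1 with Kᵢ = Pᵢˢᵃᵗ/P ⇒ 1/P = Σzᵢ/Pᵢˢᵃᵗ.
1/P = 0.2210/348.7 + 0.4484/204.7 + 0.3306/101.7 = 0.0060750 ⇒ P = 164.6079 kPa
xᵢ = zᵢP/Pᵢˢᵃᵗ ⇒ x_B = 0.4484·164.6079/204.7 = 0.3606

Pdew = 164.6079 kPa, x_B = 0.3606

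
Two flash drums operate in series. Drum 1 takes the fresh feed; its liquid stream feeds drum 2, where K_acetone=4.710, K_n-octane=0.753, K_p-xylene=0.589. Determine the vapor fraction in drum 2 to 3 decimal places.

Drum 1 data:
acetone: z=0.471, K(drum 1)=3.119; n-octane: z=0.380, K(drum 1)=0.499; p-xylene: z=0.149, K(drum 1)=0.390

Drum 1:
Let ψ₁ = V/F and solve Σ zᵢ(Kᵢ−1)/(1+ψ₁(Kᵢ−1)) = 0.
Feasibility: ΣzᵢKᵢ = 1.717, Σzᵢ/Kᵢ = 1.295 — both > 1, two phases present.
Iterate (Newton) starting at ψ₁ = 0.5:
  ψ₁ = 0.500: g = 0.0998, g' = -0.783 → ψ₁ = 0.627
  ψ₁ = 0.627: g = 0.0035, g' = -0.738 → ψ₁ = 0.632
Converged at ψ₁ = 0.632.
Drum-1 compositions:
  acetone: x = 0.201, y = 0.628
  n-octane: x = 0.556, y = 0.278
  p-xylene: x = 0.243, y = 0.095
Drum-2 feed = drum-1 liquid: z₂ = (0.2013, 0.5562, 0.2425).
Drum 2:
Newton iteration, ψ₂⁰ = 0.31:
  ψ₂ = 0.310: g = 0.0844, g' = -0.693 → ψ₂ = 0.432
  ψ₂ = 0.432: g = 0.0121, g' = -0.512 → ψ₂ = 0.455
  ψ₂ = 0.455: g = 0.0003, g' = -0.488 → ψ₂ = 0.456
Converged at ψ₂ = 0.456.
  acetone: x = 0.075, y = 0.352
  n-octane: x = 0.627, y = 0.472
  p-xylene: x = 0.298, y = 0.176

V/F (drum 2) = 0.456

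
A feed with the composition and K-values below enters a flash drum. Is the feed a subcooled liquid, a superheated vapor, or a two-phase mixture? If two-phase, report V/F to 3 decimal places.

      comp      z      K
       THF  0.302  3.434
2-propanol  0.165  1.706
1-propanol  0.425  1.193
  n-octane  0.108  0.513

ΣzᵢKᵢ = 1.881; Σzᵢ/Kᵢ = 0.751.
Since Σzᵢ/Kᵢ < 1 the mixture is above its dew point — single vapor phase.

superheated vapor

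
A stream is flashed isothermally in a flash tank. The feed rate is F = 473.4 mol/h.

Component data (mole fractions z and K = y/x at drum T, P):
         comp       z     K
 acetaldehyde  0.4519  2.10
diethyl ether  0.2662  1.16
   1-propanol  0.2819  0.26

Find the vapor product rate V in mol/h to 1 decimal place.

Material balance + equilibrium reduce to Σ zᵢ(Kᵢ−1)/(1+ψ(Kᵢ−1)) = 0.
Feasibility: ΣzᵢKᵢ = 1.3311, Σzᵢ/Kᵢ = 1.5289 — both > 1, two phases present.
Iterate (Newton) starting at ψ = 0.36:
  ψ = 0.3600: g = 0.11199, g' = -0.5735 → ψ = 0.5553
  ψ = 0.5553: g = -0.00640, g' = -0.6613 → ψ = 0.5456
  ψ = 0.5456: g = -0.00004, g' = -0.6535 → ψ = 0.5455
Converged at ψ = 0.5455.
Then V = ψ·F = 0.5455·473.4 = 258.3 mol/h and L = F − V = 215.1 mol/h.

V = 258.3 mol/h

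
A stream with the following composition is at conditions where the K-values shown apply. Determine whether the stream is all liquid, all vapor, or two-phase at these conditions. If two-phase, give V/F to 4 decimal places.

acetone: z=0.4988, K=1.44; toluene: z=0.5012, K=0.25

all liquid

ΣzᵢKᵢ = 0.8436; Σzᵢ/Kᵢ = 2.3512.
Since ΣzᵢKᵢ < 1 the mixture is below its bubble point — single liquid phase.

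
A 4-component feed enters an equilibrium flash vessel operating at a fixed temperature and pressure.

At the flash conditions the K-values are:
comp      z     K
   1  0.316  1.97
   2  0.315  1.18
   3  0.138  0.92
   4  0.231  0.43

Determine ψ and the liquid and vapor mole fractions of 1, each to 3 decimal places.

ψ = 0.707, x_1 = 0.187, y_1 = 0.369

Rachford–Rice: g(ψ) = Σ zᵢ(Kᵢ−1)/(1+ψ(Kᵢ−1)) = 0.
g(0) = ΣzᵢKᵢ − 1 = 0.221 and g(1) = 1 − Σzᵢ/Kᵢ = -0.115, so a root lies in (0, 1).
Newton iteration, ψ⁰ = 0.5:
  ψ = 0.500: g = 0.0628, g' = -0.291 → ψ = 0.716
  ψ = 0.716: g = -0.0029, g' = -0.327 → ψ = 0.707
Converged at ψ = 0.707.
Compositions from xᵢ = zᵢ/(1+ψ(Kᵢ−1)), yᵢ = Kᵢxᵢ:
  1: x = 0.187, y = 0.369
  2: x = 0.279, y = 0.330
  3: x = 0.146, y = 0.135
  4: x = 0.387, y = 0.166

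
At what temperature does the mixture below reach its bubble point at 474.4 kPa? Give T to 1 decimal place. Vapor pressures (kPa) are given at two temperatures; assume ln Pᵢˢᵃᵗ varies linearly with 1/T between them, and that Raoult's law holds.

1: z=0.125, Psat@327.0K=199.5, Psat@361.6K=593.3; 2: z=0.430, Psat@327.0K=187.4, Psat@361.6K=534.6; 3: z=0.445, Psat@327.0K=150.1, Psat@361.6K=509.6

Bubble-point temperature: ΣzᵢPᵢˢᵃᵗ(T) = P. Interpolate ln Pᵢˢᵃᵗ = aᵢ + bᵢ/T.
  T = 327.0 K: ΣzᵢPᵢˢᵃᵗ = 172.31 kPa
  T = 361.6 K: ΣzᵢPᵢˢᵃᵗ = 530.81 kPa
  T = 344.3 K: ΣzᵢPᵢˢᵃᵗ = 310.85 kPa
  T = 353.0 K: ΣzᵢPᵢˢᵃᵗ = 409.43 kPa
  T = 357.3 K: ΣzᵢPᵢˢᵃᵗ = 466.90 kPa
  T = 359.5 K: ΣzᵢPᵢˢᵃᵗ = 498.76 kPa
Interpolating between 357.3 K and 359.5 K gives T ≈ 357.8 K.

T = 357.8 K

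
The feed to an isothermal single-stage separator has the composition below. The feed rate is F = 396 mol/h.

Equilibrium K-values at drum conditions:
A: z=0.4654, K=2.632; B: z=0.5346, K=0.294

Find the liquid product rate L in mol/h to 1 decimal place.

L = 264.7 mol/h

Rachford–Rice: g(ψ) = Σ zᵢ(Kᵢ−1)/(1+ψ(Kᵢ−1)) = 0.
Feasibility: ΣzᵢKᵢ = 1.3821, Σzᵢ/Kᵢ = 1.9952 — both > 1, two phases present.
Newton iteration, ψ⁰ = 0.5:
  ψ = 0.5000: g = -0.16511, g' = -1.0124 → ψ = 0.3369
  ψ = 0.3369: g = -0.00516, g' = -0.9748 → ψ = 0.3316
Converged at ψ = 0.3316.
Then V = ψ·F = 0.3316·396 = 131.3 mol/h and L = F − V = 264.7 mol/h.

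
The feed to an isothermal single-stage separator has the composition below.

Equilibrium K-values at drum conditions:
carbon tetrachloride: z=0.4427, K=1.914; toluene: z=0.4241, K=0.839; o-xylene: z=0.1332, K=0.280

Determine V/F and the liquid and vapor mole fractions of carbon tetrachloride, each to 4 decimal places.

Newton–Raphson from V/F = 0.5:
  V/F = 0.5000: g = 0.05361, g' = -0.3558 → V/F = 0.6507
  V/F = 0.6507: g = -0.00297, g' = -0.4036 → V/F = 0.6433
Converged at V/F = 0.6433.
Compositions from xᵢ = zᵢ/(1+V/F(Kᵢ−1)), yᵢ = Kᵢxᵢ:
  carbon tetrachloride: x = 0.2788, y = 0.5336
  toluene: x = 0.4731, y = 0.3969
  o-xylene: x = 0.2481, y = 0.0695

V/F = 0.6433, x_carbon tetrachloride = 0.2788, y_carbon tetrachloride = 0.5336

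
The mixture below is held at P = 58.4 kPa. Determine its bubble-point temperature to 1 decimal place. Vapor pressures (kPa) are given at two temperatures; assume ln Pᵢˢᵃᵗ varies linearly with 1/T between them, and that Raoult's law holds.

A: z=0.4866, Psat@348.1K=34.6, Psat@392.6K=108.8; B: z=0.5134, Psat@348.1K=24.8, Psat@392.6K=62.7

Bubble-point temperature: ΣzᵢPᵢˢᵃᵗ(T) = P. Interpolate ln Pᵢˢᵃᵗ = aᵢ + bᵢ/T.
  T = 348.1 K: ΣzᵢPᵢˢᵃᵗ = 29.57 kPa
  T = 392.6 K: ΣzᵢPᵢˢᵃᵗ = 85.13 kPa
  T = 370.4 K: ΣzᵢPᵢˢᵃᵗ = 51.78 kPa
  T = 381.5 K: ΣzᵢPᵢˢᵃᵗ = 66.85 kPa
  T = 375.9 K: ΣzᵢPᵢˢᵃᵗ = 58.87 kPa
  T = 373.1 K: ΣzᵢPᵢˢᵃᵗ = 55.17 kPa
Interpolating between 373.1 K and 375.9 K gives T ≈ 375.5 K.

T = 375.5 K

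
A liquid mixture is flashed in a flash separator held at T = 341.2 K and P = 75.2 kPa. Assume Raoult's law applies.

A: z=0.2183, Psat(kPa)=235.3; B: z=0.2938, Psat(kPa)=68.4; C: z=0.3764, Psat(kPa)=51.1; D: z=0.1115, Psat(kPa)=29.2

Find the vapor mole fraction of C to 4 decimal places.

Raoult's law: Kᵢ = Pᵢˢᵃᵗ/P = Pᵢˢᵃᵗ/75.2.
  K_A = 235.3/75.2 = 3.128989, K_B = 68.4/75.2 = 0.909574, K_C = 51.1/75.2 = 0.679521, K_D = 29.2/75.2 = 0.388298
Let β = V/F and solve Σ zᵢ(Kᵢ−1)/(1+β(Kᵢ−1)) = 0.
Check two-phase: ΣzᵢKᵢ = 1.2494 > 1 and Σzᵢ/Kᵢ = 1.2338 > 1, so g(0) = 0.2494 > 0 and g(1) = -0.2338 < 0.
Iterate (Newton) starting at β = 0.5:
  β = 0.5000: g = -0.04461, g' = -0.3762 → β = 0.3814
  β = 0.3814: g = 0.00258, g' = -0.4251 → β = 0.3875
Converged at β = 0.3875.
Compositions from xᵢ = zᵢ/(1+β(Kᵢ−1)), yᵢ = Kᵢxᵢ:
  A: x = 0.1196, y = 0.3743
  B: x = 0.3045, y = 0.2769
  C: x = 0.4298, y = 0.2920
  D: x = 0.1461, y = 0.0567

y_C = 0.2920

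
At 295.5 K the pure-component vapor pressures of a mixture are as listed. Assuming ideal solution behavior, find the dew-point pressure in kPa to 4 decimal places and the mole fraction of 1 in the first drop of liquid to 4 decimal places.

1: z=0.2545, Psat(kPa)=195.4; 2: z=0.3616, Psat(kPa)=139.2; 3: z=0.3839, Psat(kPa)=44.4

Pdew = 79.7032 kPa, x_1 = 0.1038

At the dew point ψ → 1, so Σzᵢ/Kᵢ = 1 with Kᵢ = Pᵢˢᵃᵗ/P ⇒ 1/P = Σzᵢ/Pᵢˢᵃᵗ.
1/P = 0.2545/195.4 + 0.3616/139.2 + 0.3839/44.4 = 0.0125466 ⇒ P = 79.7032 kPa
xᵢ = zᵢP/Pᵢˢᵃᵗ ⇒ x_1 = 0.2545·79.7032/195.4 = 0.1038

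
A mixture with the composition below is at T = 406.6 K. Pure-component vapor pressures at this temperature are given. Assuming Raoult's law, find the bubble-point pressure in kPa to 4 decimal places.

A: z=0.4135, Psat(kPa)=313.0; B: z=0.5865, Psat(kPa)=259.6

Pbub = 281.6809 kPa

At the bubble point ψ → 0, so ΣzᵢKᵢ = 1 with Kᵢ = Pᵢˢᵃᵗ/P ⇒ P = ΣzᵢPᵢˢᵃᵗ.
P = 0.4135·313.0 + 0.5865·259.6 = 281.6809 kPa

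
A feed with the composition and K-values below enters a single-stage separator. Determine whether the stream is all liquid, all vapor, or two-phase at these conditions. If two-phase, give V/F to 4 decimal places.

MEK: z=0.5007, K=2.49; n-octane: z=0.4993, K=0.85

all vapor

ΣzᵢKᵢ = 1.6711; Σzᵢ/Kᵢ = 0.7885.
Since Σzᵢ/Kᵢ < 1 the mixture is above its dew point — single vapor phase.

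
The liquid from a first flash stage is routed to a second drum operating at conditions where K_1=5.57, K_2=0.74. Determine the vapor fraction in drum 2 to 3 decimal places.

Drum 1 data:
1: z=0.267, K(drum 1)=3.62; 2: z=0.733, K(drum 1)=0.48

Drum 1:
Rachford–Rice: g(ψ₁) = Σ zᵢ(Kᵢ−1)/(1+ψ₁(Kᵢ−1)) = 0.
Check two-phase: ΣzᵢKᵢ = 1.318 > 1 and Σzᵢ/Kᵢ = 1.601 > 1, so g(0) = 0.318 > 0 and g(1) = -0.601 < 0.
Binary case is linear: z₁(K₁−1)(1+ψ₁(K₂−1)) + z₂(K₂−1)(1+ψ₁(K₁−1)) = 0
⇒ ψ₁ = [z₁(K₁−1)+z₂(K₂−1)] / [−(K₁−1)(K₂−1)] = 0.3184/1.3624 = 0.234
Drum-1 compositions:
  1: x = 0.166, y = 0.599
  2: x = 0.834, y = 0.401
Drum-2 feed = drum-1 liquid: z₂ = (0.1656, 0.8344).
Drum 2:
Let ψ₂ = V/F and solve Σ zᵢ(Kᵢ−1)/(1+ψ₂(Kᵢ−1)) = 0.
Check two-phase: ΣzᵢKᵢ = 1.540 > 1 and Σzᵢ/Kᵢ = 1.157 > 1, so g(0) = 0.540 > 0 and g(1) = -0.157 < 0.
Binary case is linear: z₁(K₁−1)(1+ψ₂(K₂−1)) + z₂(K₂−1)(1+ψ₂(K₁−1)) = 0
⇒ ψ₂ = [z₁(K₁−1)+z₂(K₂−1)] / [−(K₁−1)(K₂−1)] = 0.5399/1.1882 = 0.454
  1: x = 0.054, y = 0.300
  2: x = 0.946, y = 0.700

V/F (drum 2) = 0.454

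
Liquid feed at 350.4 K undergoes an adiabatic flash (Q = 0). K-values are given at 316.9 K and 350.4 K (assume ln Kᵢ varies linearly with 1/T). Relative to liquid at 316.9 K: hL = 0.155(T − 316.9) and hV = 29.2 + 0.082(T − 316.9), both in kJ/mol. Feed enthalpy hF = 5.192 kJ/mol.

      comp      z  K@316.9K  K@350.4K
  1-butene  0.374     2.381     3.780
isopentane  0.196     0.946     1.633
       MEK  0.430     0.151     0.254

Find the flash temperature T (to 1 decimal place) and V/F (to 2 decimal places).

T = 318.3 K, V/F = 0.17

Adiabatic flash: solve Rachford–Rice at each trial T, then check hF = ψ·hV(T) + (1−ψ)·hL(T).
  T = 316.9 K: K = (2.381, 0.946, 0.151), RR gives ψ = 0.149, H_out = 4.342 kJ/mol
  T = 350.4 K: K = (3.780, 1.633, 0.254), RR gives ψ = 0.515, H_out = 18.976 kJ/mol
  T = 333.6 K: K = (3.033, 1.259, 0.198), RR gives ψ = 0.361, H_out = 12.684 kJ/mol
  T = 325.2 K: K = (2.694, 1.094, 0.173), RR gives ψ = 0.265, H_out = 8.869 kJ/mol
  T = 321.0 K: K = (2.533, 1.018, 0.162), RR gives ψ = 0.210, H_out = 6.695 kJ/mol
  T = 318.9 K: K = (2.454, 0.980, 0.156), RR gives ψ = 0.179, H_out = 5.522 kJ/mol
Linear interpolation between T = 316.9 (H_out = 4.342) and T = 318.9 (H_out = 5.522) on hF = 5.192 gives T ≈ 318.3 K, at which ψ = 0.17.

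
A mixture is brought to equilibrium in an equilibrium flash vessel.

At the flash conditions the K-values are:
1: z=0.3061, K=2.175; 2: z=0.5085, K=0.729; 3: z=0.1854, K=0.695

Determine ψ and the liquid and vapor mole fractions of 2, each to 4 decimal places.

Let ψ = V/F and solve Σ zᵢ(Kᵢ−1)/(1+ψ(Kᵢ−1)) = 0.
Feasibility: ΣzᵢKᵢ = 1.1653, Σzᵢ/Kᵢ = 1.1050 — both > 1, two phases present.
Newton–Raphson from ψ = 0.49:
  ψ = 0.4900: g = 0.00286, g' = -0.2437 → ψ = 0.5018
Converged at ψ = 0.5018.
Compositions from xᵢ = zᵢ/(1+ψ(Kᵢ−1)), yᵢ = Kᵢxᵢ:
  1: x = 0.1926, y = 0.4188
  2: x = 0.5885, y = 0.4290
  3: x = 0.2189, y = 0.1521

ψ = 0.5018, x_2 = 0.5885, y_2 = 0.4290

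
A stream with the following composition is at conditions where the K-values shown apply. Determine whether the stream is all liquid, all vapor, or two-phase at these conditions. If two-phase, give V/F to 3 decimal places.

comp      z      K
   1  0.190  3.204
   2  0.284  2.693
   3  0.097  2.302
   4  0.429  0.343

ΣzᵢKᵢ = 1.744; Σzᵢ/Kᵢ = 1.458.
Both exceed 1, so a two-phase solution exists.
Let ψ = V/F and solve Σ zᵢ(Kᵢ−1)/(1+ψ(Kᵢ−1)) = 0.
Iterate (Newton) starting at ψ = 0.5:
  ψ = 0.500: g = 0.1164, g' = -0.919 → ψ = 0.627
  ψ = 0.627: g = -0.0004, g' = -0.939 → ψ = 0.626
Converged at ψ = 0.626.

two-phase, V/F = 0.626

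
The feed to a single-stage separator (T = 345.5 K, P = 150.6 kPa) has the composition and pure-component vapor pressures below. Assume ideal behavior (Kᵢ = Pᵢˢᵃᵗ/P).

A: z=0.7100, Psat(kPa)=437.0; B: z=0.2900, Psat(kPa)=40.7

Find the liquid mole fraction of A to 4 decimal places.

x_A = 0.2773

Raoult's law: Kᵢ = Pᵢˢᵃᵗ/P = Pᵢˢᵃᵗ/150.6.
  K_A = 437.0/150.6 = 2.901726, K_B = 40.7/150.6 = 0.270252
Material balance + equilibrium reduce to Σ zᵢ(Kᵢ−1)/(1+β(Kᵢ−1)) = 0.
Check two-phase: ΣzᵢKᵢ = 2.1386 > 1 and Σzᵢ/Kᵢ = 1.3178 > 1, so g(0) = 1.1386 > 0 and g(1) = -0.3178 < 0.
Binary case is linear: z₁(K₁−1)(1+β(K₂−1)) + z₂(K₂−1)(1+β(K₁−1)) = 0
⇒ β = [z₁(K₁−1)+z₂(K₂−1)] / [−(K₁−1)(K₂−1)] = 1.13860/1.38778 = 0.8204
Compositions from xᵢ = zᵢ/(1+β(Kᵢ−1)), yᵢ = Kᵢxᵢ:
  A: x = 0.2773, y = 0.8047
  B: x = 0.7227, y = 0.1953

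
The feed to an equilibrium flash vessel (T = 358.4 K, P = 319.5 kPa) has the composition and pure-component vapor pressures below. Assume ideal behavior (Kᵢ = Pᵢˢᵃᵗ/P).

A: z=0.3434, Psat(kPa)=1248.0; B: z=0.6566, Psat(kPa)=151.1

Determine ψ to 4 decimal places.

Raoult's law: Kᵢ = Pᵢˢᵃᵗ/P = Pᵢˢᵃᵗ/319.5.
  K_A = 1248.0/319.5 = 3.906103, K_B = 151.1/319.5 = 0.472926
Let ψ = V/F and solve Σ zᵢ(Kᵢ−1)/(1+ψ(Kᵢ−1)) = 0.
g(0) = ΣzᵢKᵢ − 1 = 0.6519 and g(1) = 1 − Σzᵢ/Kᵢ = -0.4763, so a root lies in (0, 1).
Newton–Raphson from ψ = 0.5:
  ψ = 0.5000: g = -0.06309, g' = -0.8183 → ψ = 0.4229
  ψ = 0.4229: g = 0.00238, g' = -0.8858 → ψ = 0.4256
Converged at ψ = 0.4256.

ψ = 0.4256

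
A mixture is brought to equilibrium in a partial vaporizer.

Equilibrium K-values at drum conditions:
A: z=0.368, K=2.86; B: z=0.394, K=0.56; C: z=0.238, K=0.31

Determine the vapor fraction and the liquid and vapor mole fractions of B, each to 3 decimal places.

Material balance + equilibrium reduce to Σ zᵢ(Kᵢ−1)/(1+ψ(Kᵢ−1)) = 0.
Check two-phase: ΣzᵢKᵢ = 1.347 > 1 and Σzᵢ/Kᵢ = 1.600 > 1, so g(0) = 0.347 > 0 and g(1) = -0.600 < 0.
Newton iteration, ψ⁰ = 0.5:
  ψ = 0.500: g = -0.1183, g' = -0.731 → ψ = 0.338
  ψ = 0.338: g = 0.0023, g' = -0.778 → ψ = 0.341
Converged at ψ = 0.341.
Compositions from xᵢ = zᵢ/(1+ψ(Kᵢ−1)), yᵢ = Kᵢxᵢ:
  A: x = 0.225, y = 0.644
  B: x = 0.464, y = 0.260
  C: x = 0.311, y = 0.096

ψ = 0.341, x_B = 0.464, y_B = 0.260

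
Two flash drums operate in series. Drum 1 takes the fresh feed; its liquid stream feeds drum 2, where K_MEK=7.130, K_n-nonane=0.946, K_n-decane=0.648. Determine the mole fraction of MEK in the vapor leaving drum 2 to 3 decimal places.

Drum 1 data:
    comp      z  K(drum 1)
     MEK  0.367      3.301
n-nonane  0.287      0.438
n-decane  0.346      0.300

y_MEK (drum 2) = 0.269

Drum 1:
Let ψ₁ = V/F and solve Σ zᵢ(Kᵢ−1)/(1+ψ₁(Kᵢ−1)) = 0.
Feasibility: ΣzᵢKᵢ = 1.441, Σzᵢ/Kᵢ = 1.920 — both > 1, two phases present.
Iterate (Newton) starting at ψ₁ = 0.64:
  ψ₁ = 0.640: g = -0.3491, g' = -1.095 → ψ₁ = 0.321
  ψ₁ = 0.321: g = -0.0237, g' = -1.060 → ψ₁ = 0.299
Converged at ψ₁ = 0.299.
Drum-1 compositions:
  MEK: x = 0.217, y = 0.718
  n-nonane: x = 0.345, y = 0.151
  n-decane: x = 0.438, y = 0.131
Drum-2 feed = drum-1 liquid: z₂ = (0.2174, 0.3450, 0.4376).
Drum 2:
Rachford–Rice: g(ψ₂) = Σ zᵢ(Kᵢ−1)/(1+ψ₂(Kᵢ−1)) = 0.
Feasibility: ΣzᵢKᵢ = 2.160, Σzᵢ/Kᵢ = 1.071 — both > 1, two phases present.
Iterate (Newton) starting at ψ₂ = 0.5:
  ψ₂ = 0.500: g = 0.1217, g' = -0.575 → ψ₂ = 0.712
  ψ₂ = 0.712: g = 0.0236, g' = -0.382 → ψ₂ = 0.773
  ψ₂ = 0.773: g = 0.0010, g' = -0.351 → ψ₂ = 0.776
Converged at ψ₂ = 0.776.
  MEK: x = 0.038, y = 0.269
  n-nonane: x = 0.360, y = 0.341
  n-decane: x = 0.602, y = 0.390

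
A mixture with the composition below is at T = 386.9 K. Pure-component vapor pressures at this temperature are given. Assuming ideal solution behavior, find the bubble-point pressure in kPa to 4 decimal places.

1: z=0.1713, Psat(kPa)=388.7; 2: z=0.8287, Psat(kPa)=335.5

At the bubble point ψ → 0, so ΣzᵢKᵢ = 1 with Kᵢ = Pᵢˢᵃᵗ/P ⇒ P = ΣzᵢPᵢˢᵃᵗ.
P = 0.1713·388.7 + 0.8287·335.5 = 344.6132 kPa

Pbub = 344.6132 kPa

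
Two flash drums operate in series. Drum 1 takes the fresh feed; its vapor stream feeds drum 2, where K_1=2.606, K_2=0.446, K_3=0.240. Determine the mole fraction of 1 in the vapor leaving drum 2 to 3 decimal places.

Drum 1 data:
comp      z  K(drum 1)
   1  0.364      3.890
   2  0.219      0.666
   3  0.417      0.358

y_1 (drum 2) = 0.775

Drum 1:
Newton–Raphson from ψ₁ = 0.37:
  ψ₁ = 0.370: g = 0.0738, g' = -1.037 → ψ₁ = 0.441
  ψ₁ = 0.441: g = 0.0032, g' = -0.956 → ψ₁ = 0.444
Converged at ψ₁ = 0.444.
Drum-1 compositions:
  1: x = 0.159, y = 0.620
  2: x = 0.257, y = 0.171
  3: x = 0.583, y = 0.209
Drum-2 feed = drum-1 vapor: z₂ = (0.6198, 0.1713, 0.2089).
Drum 2:
Material balance + equilibrium reduce to Σ zᵢ(Kᵢ−1)/(1+ψ₂(Kᵢ−1)) = 0.
g(0) = ΣzᵢKᵢ − 1 = 0.742 and g(1) = 1 − Σzᵢ/Kᵢ = -0.492, so a root lies in (0, 1).
Newton–Raphson from ψ₂ = 0.33:
  ψ₂ = 0.330: g = 0.3226, g' = -0.977 → ψ₂ = 0.660
  ψ₂ = 0.660: g = 0.0148, g' = -0.993 → ψ₂ = 0.675
Converged at ψ₂ = 0.675.
  1: x = 0.297, y = 0.775
  2: x = 0.274, y = 0.122
  3: x = 0.429, y = 0.103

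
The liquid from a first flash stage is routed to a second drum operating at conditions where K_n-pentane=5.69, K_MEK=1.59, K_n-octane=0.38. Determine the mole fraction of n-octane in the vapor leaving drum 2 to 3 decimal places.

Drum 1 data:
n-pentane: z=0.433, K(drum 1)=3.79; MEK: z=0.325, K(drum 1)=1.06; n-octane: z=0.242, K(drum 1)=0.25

y_n-octane (drum 2) = 0.259

Drum 1:
Rachford–Rice: g(ψ₁) = Σ zᵢ(Kᵢ−1)/(1+ψ₁(Kᵢ−1)) = 0.
Check two-phase: ΣzᵢKᵢ = 2.046 > 1 and Σzᵢ/Kᵢ = 1.389 > 1, so g(0) = 1.046 > 0 and g(1) = -0.389 < 0.
Newton iteration, ψ₁⁰ = 0.52:
  ψ₁ = 0.520: g = 0.2143, g' = -0.928 → ψ₁ = 0.751
  ψ₁ = 0.751: g = -0.0065, g' = -1.066 → ψ₁ = 0.745
Converged at ψ₁ = 0.745.
Drum-1 compositions:
  n-pentane: x = 0.141, y = 0.533
  MEK: x = 0.311, y = 0.330
  n-octane: x = 0.548, y = 0.137
Drum-2 feed = drum-1 liquid: z₂ = (0.1407, 0.3111, 0.5482).
Drum 2:
Rachford–Rice: g(ψ₂) = Σ zᵢ(Kᵢ−1)/(1+ψ₂(Kᵢ−1)) = 0.
g(0) = ΣzᵢKᵢ − 1 = 0.503 and g(1) = 1 − Σzᵢ/Kᵢ = -0.663, so a root lies in (0, 1).
Iterate (Newton) starting at ψ₂ = 0.5:
  ψ₂ = 0.500: g = -0.1536, g' = -0.784 → ψ₂ = 0.304
  ψ₂ = 0.304: g = 0.0088, g' = -0.924 → ψ₂ = 0.314
Converged at ψ₂ = 0.314.
  n-pentane: x = 0.057, y = 0.324
  MEK: x = 0.263, y = 0.417
  n-octane: x = 0.681, y = 0.259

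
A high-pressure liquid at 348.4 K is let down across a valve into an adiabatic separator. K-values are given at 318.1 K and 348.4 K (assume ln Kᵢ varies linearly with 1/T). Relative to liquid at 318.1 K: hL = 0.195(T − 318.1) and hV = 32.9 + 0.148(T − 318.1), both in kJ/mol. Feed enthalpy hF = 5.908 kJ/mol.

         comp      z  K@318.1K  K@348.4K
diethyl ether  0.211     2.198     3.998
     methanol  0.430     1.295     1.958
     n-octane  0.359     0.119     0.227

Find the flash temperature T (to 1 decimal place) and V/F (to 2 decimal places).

Adiabatic flash: solve Rachford–Rice at each trial T, then check hF = ψ·hV(T) + (1−ψ)·hL(T).
  T = 318.1 K: K = (2.198, 1.295, 0.119), RR gives ψ = 0.103, H_out = 3.404 kJ/mol
  T = 348.4 K: K = (3.998, 1.958, 0.227), RR gives ψ = 0.573, H_out = 23.960 kJ/mol
  T = 333.2 K: K = (3.002, 1.606, 0.167), RR gives ψ = 0.395, H_out = 15.667 kJ/mol
  T = 325.6 K: K = (2.575, 1.445, 0.141), RR gives ψ = 0.273, H_out = 10.360 kJ/mol
  T = 321.9 K: K = (2.384, 1.370, 0.130), RR gives ψ = 0.198, H_out = 7.218 kJ/mol
  T = 320.0 K: K = (2.290, 1.332, 0.124), RR gives ψ = 0.153, H_out = 5.399 kJ/mol
Linear interpolation between T = 320.0 (H_out = 5.399) and T = 321.9 (H_out = 7.218) on hF = 5.908 gives T ≈ 320.5 K, at which ψ = 0.17.

T = 320.5 K, V/F = 0.17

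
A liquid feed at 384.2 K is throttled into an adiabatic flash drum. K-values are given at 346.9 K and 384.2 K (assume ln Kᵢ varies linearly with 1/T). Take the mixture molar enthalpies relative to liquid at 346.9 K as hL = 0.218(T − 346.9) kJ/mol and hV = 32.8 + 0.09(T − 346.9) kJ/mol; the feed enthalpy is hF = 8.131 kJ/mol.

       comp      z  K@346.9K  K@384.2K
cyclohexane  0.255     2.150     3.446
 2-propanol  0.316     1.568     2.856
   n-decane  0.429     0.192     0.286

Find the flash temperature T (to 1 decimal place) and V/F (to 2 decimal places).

T = 349.7 K, V/F = 0.23

Adiabatic flash: solve Rachford–Rice at each trial T, then check hF = ψ·hV(T) + (1−ψ)·hL(T).
  T = 346.9 K: K = (2.150, 1.568, 0.192), RR gives ψ = 0.180, H_out = 5.912 kJ/mol
  T = 384.2 K: K = (3.446, 2.856, 0.286), RR gives ψ = 0.595, H_out = 24.811 kJ/mol
  T = 365.5 K: K = (2.753, 2.147, 0.237), RR gives ψ = 0.440, H_out = 17.443 kJ/mol
  T = 356.2 K: K = (2.441, 1.842, 0.214), RR gives ψ = 0.332, H_out = 12.524 kJ/mol
  T = 351.5 K: K = (2.291, 1.700, 0.203), RR gives ψ = 0.263, H_out = 9.463 kJ/mol
  T = 349.2 K: K = (2.220, 1.633, 0.197), RR gives ψ = 0.224, H_out = 7.768 kJ/mol
Linear interpolation between T = 349.2 (H_out = 7.768) and T = 351.5 (H_out = 9.463) on hF = 8.131 gives T ≈ 349.7 K, at which ψ = 0.23.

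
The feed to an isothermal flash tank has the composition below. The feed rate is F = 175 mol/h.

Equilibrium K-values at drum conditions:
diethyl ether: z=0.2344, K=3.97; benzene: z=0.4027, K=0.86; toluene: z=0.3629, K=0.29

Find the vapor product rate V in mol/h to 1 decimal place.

Material balance + equilibrium reduce to Σ zᵢ(Kᵢ−1)/(1+V/F(Kᵢ−1)) = 0.
Feasibility: ΣzᵢKᵢ = 1.3821, Σzᵢ/Kᵢ = 1.7787 — both > 1, two phases present.
Iterate (Newton) starting at V/F = 0.5:
  V/F = 0.5000: g = -0.17994, g' = -0.7837 → V/F = 0.2704
  V/F = 0.2704: g = 0.00864, g' = -0.9247 → V/F = 0.2797
  V/F = 0.2797: g = 0.00007, g' = -0.9103 → V/F = 0.2798
Converged at V/F = 0.2798.
Then V = V/F·F = 0.2798·175 = 49.0 mol/h and L = F − V = 126.0 mol/h.

V = 49.0 mol/h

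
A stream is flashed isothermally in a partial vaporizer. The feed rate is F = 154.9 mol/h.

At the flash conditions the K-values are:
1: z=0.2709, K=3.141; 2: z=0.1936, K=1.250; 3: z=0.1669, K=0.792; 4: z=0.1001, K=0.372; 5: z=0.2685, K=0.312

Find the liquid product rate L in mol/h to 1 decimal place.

L = 97.5 mol/h

Material balance + equilibrium reduce to Σ zᵢ(Kᵢ−1)/(1+ψ(Kᵢ−1)) = 0.
g(0) = ΣzᵢKᵢ − 1 = 0.3461 and g(1) = 1 − Σzᵢ/Kᵢ = -0.5815, so a root lies in (0, 1).
Newton–Raphson from ψ = 0.7:
  ψ = 0.7000: g = -0.23584, g' = -0.8162 → ψ = 0.4110
  ψ = 0.4110: g = -0.02787, g' = -0.6887 → ψ = 0.3706
  ψ = 0.3706: g = 0.00022, g' = -0.7007 → ψ = 0.3709
Converged at ψ = 0.3709.
Then V = ψ·F = 0.3709·154.9 = 57.4 mol/h and L = F − V = 97.5 mol/h.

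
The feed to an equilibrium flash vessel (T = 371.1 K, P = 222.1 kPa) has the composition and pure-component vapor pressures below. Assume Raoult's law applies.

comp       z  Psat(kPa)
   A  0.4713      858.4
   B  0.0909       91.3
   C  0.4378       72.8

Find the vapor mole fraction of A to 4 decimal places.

Raoult's law: Kᵢ = Pᵢˢᵃᵗ/P = Pᵢˢᵃᵗ/222.1.
  K_A = 858.4/222.1 = 3.864926, K_B = 91.3/222.1 = 0.411076, K_C = 72.8/222.1 = 0.327780
Material balance + equilibrium reduce to Σ zᵢ(Kᵢ−1)/(1+β(Kᵢ−1)) = 0.
Check two-phase: ΣzᵢKᵢ = 2.0024 > 1 and Σzᵢ/Kᵢ = 1.6787 > 1, so g(0) = 1.0024 > 0 and g(1) = -0.6787 < 0.
Newton iteration, β⁰ = 0.5:
  β = 0.5000: g = 0.03592, g' = -1.1660 → β = 0.5308
  β = 0.5308: g = 0.00021, g' = -1.1537 → β = 0.5310
Converged at β = 0.5310.
Compositions from xᵢ = zᵢ/(1+β(Kᵢ−1)), yᵢ = Kᵢxᵢ:
  A: x = 0.1869, y = 0.7225
  B: x = 0.1323, y = 0.0544
  C: x = 0.6808, y = 0.2232

y_A = 0.7225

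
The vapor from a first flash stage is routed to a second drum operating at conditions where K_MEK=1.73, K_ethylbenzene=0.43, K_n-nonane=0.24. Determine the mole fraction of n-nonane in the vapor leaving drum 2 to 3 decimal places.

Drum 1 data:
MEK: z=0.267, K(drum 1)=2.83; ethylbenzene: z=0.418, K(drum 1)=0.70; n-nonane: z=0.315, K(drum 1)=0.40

y_n-nonane (drum 2) = 0.042

Drum 1:
Let ψ₁ = V/F and solve Σ zᵢ(Kᵢ−1)/(1+ψ₁(Kᵢ−1)) = 0.
Check two-phase: ΣzᵢKᵢ = 1.174 > 1 and Σzᵢ/Kᵢ = 1.479 > 1, so g(0) = 0.174 > 0 and g(1) = -0.479 < 0.
Iterate (Newton) starting at ψ₁ = 0.62:
  ψ₁ = 0.620: g = -0.2261, g' = -0.541 → ψ₁ = 0.202
  ψ₁ = 0.202: g = 0.0084, g' = -0.666 → ψ₁ = 0.214
Converged at ψ₁ = 0.214.
Drum-1 compositions:
  MEK: x = 0.192, y = 0.543
  ethylbenzene: x = 0.447, y = 0.313
  n-nonane: x = 0.362, y = 0.145
Drum-2 feed = drum-1 vapor: z₂ = (0.5427, 0.3127, 0.1446).
Drum 2:
Iterate (Newton) starting at ψ₂ = 0.5:
  ψ₂ = 0.500: g = -0.1363, g' = -0.571 → ψ₂ = 0.261
  ψ₂ = 0.261: g = -0.0139, g' = -0.474 → ψ₂ = 0.232
Converged at ψ₂ = 0.232.
  MEK: x = 0.464, y = 0.803
  ethylbenzene: x = 0.360, y = 0.155
  n-nonane: x = 0.176, y = 0.042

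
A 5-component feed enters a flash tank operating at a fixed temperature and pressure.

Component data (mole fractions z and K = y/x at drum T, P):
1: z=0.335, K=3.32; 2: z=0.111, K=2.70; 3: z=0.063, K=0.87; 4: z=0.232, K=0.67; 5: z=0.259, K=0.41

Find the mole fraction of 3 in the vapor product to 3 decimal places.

y_3 = 0.060

Rachford–Rice: g(V/F) = Σ zᵢ(Kᵢ−1)/(1+V/F(Kᵢ−1)) = 0.
Check two-phase: ΣzᵢKᵢ = 1.728 > 1 and Σzᵢ/Kᵢ = 1.192 > 1, so g(0) = 0.728 > 0 and g(1) = -0.192 < 0.
Newton iteration, V/F⁰ = 0.56:
  V/F = 0.560: g = 0.1037, g' = -0.666 → V/F = 0.716
  V/F = 0.716: g = 0.0034, g' = -0.635 → V/F = 0.721
Converged at V/F = 0.721.
Compositions from xᵢ = zᵢ/(1+V/F(Kᵢ−1)), yᵢ = Kᵢxᵢ:
  1: x = 0.125, y = 0.416
  2: x = 0.050, y = 0.135
  3: x = 0.070, y = 0.060
  4: x = 0.304, y = 0.204
  5: x = 0.451, y = 0.185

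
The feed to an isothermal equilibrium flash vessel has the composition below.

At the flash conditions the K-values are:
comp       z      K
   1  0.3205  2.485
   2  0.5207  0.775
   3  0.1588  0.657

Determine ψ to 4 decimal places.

ψ = 0.7981

Let ψ = V/F and solve Σ zᵢ(Kᵢ−1)/(1+ψ(Kᵢ−1)) = 0.
Feasibility: ΣzᵢKᵢ = 1.3043, Σzᵢ/Kᵢ = 1.0425 — both > 1, two phases present.
Newton–Raphson from ψ = 0.5:
  ψ = 0.5000: g = 0.07539, g' = -0.2935 → ψ = 0.7569
  ψ = 0.7569: g = 0.00931, g' = -0.2290 → ψ = 0.7975
  ψ = 0.7975: g = 0.00013, g' = -0.2227 → ψ = 0.7981
Converged at ψ = 0.7981.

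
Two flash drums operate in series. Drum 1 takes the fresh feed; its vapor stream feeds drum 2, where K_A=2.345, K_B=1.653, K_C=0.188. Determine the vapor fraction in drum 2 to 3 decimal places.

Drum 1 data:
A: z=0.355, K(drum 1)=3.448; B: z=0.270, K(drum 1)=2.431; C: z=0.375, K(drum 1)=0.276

V/F (drum 2) = 0.784

Drum 1:
Let ψ₁ = V/F and solve Σ zᵢ(Kᵢ−1)/(1+ψ₁(Kᵢ−1)) = 0.
Check two-phase: ΣzᵢKᵢ = 1.984 > 1 and Σzᵢ/Kᵢ = 1.573 > 1, so g(0) = 0.984 > 0 and g(1) = -0.573 < 0.
Newton–Raphson from ψ₁ = 0.35:
  ψ₁ = 0.350: g = 0.3618, g' = -1.215 → ψ₁ = 0.648
  ψ₁ = 0.648: g = 0.0253, g' = -1.164 → ψ₁ = 0.670
  ψ₁ = 0.670: g = -0.0003, g' = -1.190 → ψ₁ = 0.669
Converged at ψ₁ = 0.669.
Drum-1 compositions:
  A: x = 0.135, y = 0.464
  B: x = 0.138, y = 0.335
  C: x = 0.728, y = 0.201
Drum-2 feed = drum-1 vapor: z₂ = (0.4639, 0.3353, 0.2008).
Drum 2:
Material balance + equilibrium reduce to Σ zᵢ(Kᵢ−1)/(1+ψ₂(Kᵢ−1)) = 0.
Feasibility: ΣzᵢKᵢ = 1.680, Σzᵢ/Kᵢ = 1.469 — both > 1, two phases present.
Iterate (Newton) starting at ψ₂ = 0.67:
  ψ₂ = 0.670: g = 0.1229, g' = -0.938 → ψ₂ = 0.801
  ψ₂ = 0.801: g = -0.0223, g' = -1.340 → ψ₂ = 0.784
Converged at ψ₂ = 0.784.
  A: x = 0.226, y = 0.530
  B: x = 0.222, y = 0.367
  C: x = 0.552, y = 0.104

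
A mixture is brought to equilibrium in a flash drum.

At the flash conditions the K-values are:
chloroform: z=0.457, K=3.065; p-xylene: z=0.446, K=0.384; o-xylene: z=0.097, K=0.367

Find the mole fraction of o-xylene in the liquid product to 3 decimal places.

x_o-xylene = 0.139

Iterate (Newton) starting at ψ = 0.5:
  ψ = 0.500: g = -0.0225, g' = -0.908 → ψ = 0.475
Converged at ψ = 0.475.
Compositions from xᵢ = zᵢ/(1+ψ(Kᵢ−1)), yᵢ = Kᵢxᵢ:
  chloroform: x = 0.231, y = 0.707
  p-xylene: x = 0.631, y = 0.242
  o-xylene: x = 0.139, y = 0.051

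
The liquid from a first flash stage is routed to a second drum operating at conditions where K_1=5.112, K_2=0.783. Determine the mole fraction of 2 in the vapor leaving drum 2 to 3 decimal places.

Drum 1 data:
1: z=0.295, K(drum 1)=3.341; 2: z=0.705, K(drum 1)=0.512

y_2 (drum 2) = 0.744

Drum 1:
Let ψ₁ = V/F and solve Σ zᵢ(Kᵢ−1)/(1+ψ₁(Kᵢ−1)) = 0.
Check two-phase: ΣzᵢKᵢ = 1.347 > 1 and Σzᵢ/Kᵢ = 1.465 > 1, so g(0) = 0.347 > 0 and g(1) = -0.465 < 0.
Binary case is linear: z₁(K₁−1)(1+ψ₁(K₂−1)) + z₂(K₂−1)(1+ψ₁(K₁−1)) = 0
⇒ ψ₁ = [z₁(K₁−1)+z₂(K₂−1)] / [−(K₁−1)(K₂−1)] = 0.3466/1.1424 = 0.303
Drum-1 compositions:
  1: x = 0.172, y = 0.576
  2: x = 0.828, y = 0.424
Drum-2 feed = drum-1 liquid: z₂ = (0.1725, 0.8275).
Drum 2:
Rachford–Rice: g(ψ₂) = Σ zᵢ(Kᵢ−1)/(1+ψ₂(Kᵢ−1)) = 0.
Feasibility: ΣzᵢKᵢ = 1.530, Σzᵢ/Kᵢ = 1.091 — both > 1, two phases present.
Binary case is linear: z₁(K₁−1)(1+ψ₂(K₂−1)) + z₂(K₂−1)(1+ψ₂(K₁−1)) = 0
⇒ ψ₂ = [z₁(K₁−1)+z₂(K₂−1)] / [−(K₁−1)(K₂−1)] = 0.5297/0.8923 = 0.594
  1: x = 0.050, y = 0.256
  2: x = 0.950, y = 0.744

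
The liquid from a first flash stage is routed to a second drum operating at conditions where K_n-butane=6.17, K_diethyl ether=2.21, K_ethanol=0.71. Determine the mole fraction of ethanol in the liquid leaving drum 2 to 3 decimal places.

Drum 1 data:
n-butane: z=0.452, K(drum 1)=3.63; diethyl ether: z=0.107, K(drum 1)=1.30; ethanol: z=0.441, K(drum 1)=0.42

x_ethanol (drum 2) = 0.909

Drum 1:
Let ψ₁ = V/F and solve Σ zᵢ(Kᵢ−1)/(1+ψ₁(Kᵢ−1)) = 0.
Feasibility: ΣzᵢKᵢ = 1.965, Σzᵢ/Kᵢ = 1.257 — both > 1, two phases present.
Newton–Raphson from ψ₁ = 0.5:
  ψ₁ = 0.500: g = 0.1812, g' = -0.885 → ψ₁ = 0.705
  ψ₁ = 0.705: g = 0.0105, g' = -0.815 → ψ₁ = 0.718
Converged at ψ₁ = 0.718.
Drum-1 compositions:
  n-butane: x = 0.157, y = 0.568
  diethyl ether: x = 0.088, y = 0.114
  ethanol: x = 0.755, y = 0.317
Drum-2 feed = drum-1 liquid: z₂ = (0.1565, 0.0880, 0.7554).
Drum 2:
Material balance + equilibrium reduce to Σ zᵢ(Kᵢ−1)/(1+ψ₂(Kᵢ−1)) = 0.
g(0) = ΣzᵢKᵢ − 1 = 0.697 and g(1) = 1 − Σzᵢ/Kᵢ = -0.129, so a root lies in (0, 1).
Newton–Raphson from ψ₂ = 0.5:
  ψ₂ = 0.500: g = 0.0359, g' = -0.463 → ψ₂ = 0.578
  ψ₂ = 0.578: g = 0.0026, g' = -0.400 → ψ₂ = 0.584
Converged at ψ₂ = 0.584.
  n-butane: x = 0.039, y = 0.240
  diethyl ether: x = 0.052, y = 0.114
  ethanol: x = 0.909, y = 0.646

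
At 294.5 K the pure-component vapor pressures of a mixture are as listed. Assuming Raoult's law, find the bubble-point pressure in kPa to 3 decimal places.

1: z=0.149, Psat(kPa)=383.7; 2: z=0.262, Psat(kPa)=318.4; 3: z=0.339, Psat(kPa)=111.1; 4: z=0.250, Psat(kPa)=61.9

At the bubble point ψ → 0, so ΣzᵢKᵢ = 1 with Kᵢ = Pᵢˢᵃᵗ/P ⇒ P = ΣzᵢPᵢˢᵃᵗ.
P = 0.149·383.7 + 0.262·318.4 + 0.339·111.1 + 0.250·61.9 = 193.730 kPa

Pbub = 193.730 kPa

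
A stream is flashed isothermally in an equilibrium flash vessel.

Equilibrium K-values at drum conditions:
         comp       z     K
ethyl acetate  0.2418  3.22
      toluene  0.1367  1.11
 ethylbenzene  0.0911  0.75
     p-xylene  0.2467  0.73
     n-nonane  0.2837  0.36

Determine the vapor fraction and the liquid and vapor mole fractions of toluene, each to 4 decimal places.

Let ψ = V/F and solve Σ zᵢ(Kᵢ−1)/(1+ψ(Kᵢ−1)) = 0.
Feasibility: ΣzᵢKᵢ = 1.2809, Σzᵢ/Kᵢ = 1.4457 — both > 1, two phases present.
Newton–Raphson from ψ = 0.49:
  ψ = 0.4900: g = -0.09586, g' = -0.5528 → ψ = 0.3166
  ψ = 0.3166: g = 0.00450, g' = -0.6235 → ψ = 0.3238
Converged at ψ = 0.3238.
Compositions from xᵢ = zᵢ/(1+ψ(Kᵢ−1)), yᵢ = Kᵢxᵢ:
  ethyl acetate: x = 0.1407, y = 0.4530
  toluene: x = 0.1320, y = 0.1465
  ethylbenzene: x = 0.0991, y = 0.0743
  p-xylene: x = 0.2703, y = 0.1973
  n-nonane: x = 0.3579, y = 0.1288

ψ = 0.3238, x_toluene = 0.1320, y_toluene = 0.1465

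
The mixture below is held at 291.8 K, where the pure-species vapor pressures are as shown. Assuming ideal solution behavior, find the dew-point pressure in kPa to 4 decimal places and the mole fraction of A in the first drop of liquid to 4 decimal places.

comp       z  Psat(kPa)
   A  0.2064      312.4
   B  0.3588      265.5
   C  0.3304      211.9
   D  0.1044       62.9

Pdew = 191.1641 kPa, x_A = 0.1263

At the dew point ψ → 1, so Σzᵢ/Kᵢ = 1 with Kᵢ = Pᵢˢᵃᵗ/P ⇒ 1/P = Σzᵢ/Pᵢˢᵃᵗ.
1/P = 0.2064/312.4 + 0.3588/265.5 + 0.3304/211.9 + 0.1044/62.9 = 0.0052311 ⇒ P = 191.1641 kPa
xᵢ = zᵢP/Pᵢˢᵃᵗ ⇒ x_A = 0.2064·191.1641/312.4 = 0.1263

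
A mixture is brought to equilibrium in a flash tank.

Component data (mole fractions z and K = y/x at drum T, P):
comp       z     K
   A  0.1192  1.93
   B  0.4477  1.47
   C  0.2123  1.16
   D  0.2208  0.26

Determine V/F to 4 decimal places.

V/F = 0.5417

Material balance + equilibrium reduce to Σ zᵢ(Kᵢ−1)/(1+V/F(Kᵢ−1)) = 0.
Feasibility: ΣzᵢKᵢ = 1.1919, Σzᵢ/Kᵢ = 1.3986 — both > 1, two phases present.
Newton–Raphson from V/F = 0.6:
  V/F = 0.6000: g = -0.02759, g' = -0.4983 → V/F = 0.5446
  V/F = 0.5446: g = -0.00134, g' = -0.4520 → V/F = 0.5417
Converged at V/F = 0.5417.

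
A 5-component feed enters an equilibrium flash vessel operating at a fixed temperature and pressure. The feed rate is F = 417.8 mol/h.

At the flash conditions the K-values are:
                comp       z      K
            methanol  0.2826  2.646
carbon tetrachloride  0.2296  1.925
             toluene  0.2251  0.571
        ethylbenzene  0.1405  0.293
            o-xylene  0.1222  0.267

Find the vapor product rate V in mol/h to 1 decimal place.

Rachford–Rice: g(ψ) = Σ zᵢ(Kᵢ−1)/(1+ψ(Kᵢ−1)) = 0.
Check two-phase: ΣzᵢKᵢ = 1.3921 > 1 and Σzᵢ/Kᵢ = 1.5575 > 1, so g(0) = 0.3921 > 0 and g(1) = -0.5575 < 0.
Newton iteration, ψ⁰ = 0.5:
  ψ = 0.5000: g = -0.01760, g' = -0.7210 → ψ = 0.4756
  ψ = 0.4756: g = -0.00008, g' = -0.7152 → ψ = 0.4755
Converged at ψ = 0.4755.
Then V = ψ·F = 0.4755·417.8 = 198.7 mol/h and L = F − V = 219.1 mol/h.

V = 198.7 mol/h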